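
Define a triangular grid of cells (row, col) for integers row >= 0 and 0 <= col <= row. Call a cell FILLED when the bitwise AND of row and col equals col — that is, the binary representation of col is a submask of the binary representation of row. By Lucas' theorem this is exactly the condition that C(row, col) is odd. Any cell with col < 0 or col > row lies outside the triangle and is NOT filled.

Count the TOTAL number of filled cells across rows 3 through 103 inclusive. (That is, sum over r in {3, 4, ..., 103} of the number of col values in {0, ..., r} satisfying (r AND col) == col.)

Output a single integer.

Answer: 1318

Derivation:
r3=11 pc2: +4 =4
r4=100 pc1: +2 =6
r5=101 pc2: +4 =10
r6=110 pc2: +4 =14
r7=111 pc3: +8 =22
r8=1000 pc1: +2 =24
r9=1001 pc2: +4 =28
r10=1010 pc2: +4 =32
r11=1011 pc3: +8 =40
r12=1100 pc2: +4 =44
r13=1101 pc3: +8 =52
r14=1110 pc3: +8 =60
r15=1111 pc4: +16 =76
r16=10000 pc1: +2 =78
r17=10001 pc2: +4 =82
r18=10010 pc2: +4 =86
r19=10011 pc3: +8 =94
r20=10100 pc2: +4 =98
r21=10101 pc3: +8 =106
r22=10110 pc3: +8 =114
r23=10111 pc4: +16 =130
r24=11000 pc2: +4 =134
r25=11001 pc3: +8 =142
r26=11010 pc3: +8 =150
r27=11011 pc4: +16 =166
r28=11100 pc3: +8 =174
r29=11101 pc4: +16 =190
r30=11110 pc4: +16 =206
r31=11111 pc5: +32 =238
r32=100000 pc1: +2 =240
r33=100001 pc2: +4 =244
r34=100010 pc2: +4 =248
r35=100011 pc3: +8 =256
r36=100100 pc2: +4 =260
r37=100101 pc3: +8 =268
r38=100110 pc3: +8 =276
r39=100111 pc4: +16 =292
r40=101000 pc2: +4 =296
r41=101001 pc3: +8 =304
r42=101010 pc3: +8 =312
r43=101011 pc4: +16 =328
r44=101100 pc3: +8 =336
r45=101101 pc4: +16 =352
r46=101110 pc4: +16 =368
r47=101111 pc5: +32 =400
r48=110000 pc2: +4 =404
r49=110001 pc3: +8 =412
r50=110010 pc3: +8 =420
r51=110011 pc4: +16 =436
r52=110100 pc3: +8 =444
r53=110101 pc4: +16 =460
r54=110110 pc4: +16 =476
r55=110111 pc5: +32 =508
r56=111000 pc3: +8 =516
r57=111001 pc4: +16 =532
r58=111010 pc4: +16 =548
r59=111011 pc5: +32 =580
r60=111100 pc4: +16 =596
r61=111101 pc5: +32 =628
r62=111110 pc5: +32 =660
r63=111111 pc6: +64 =724
r64=1000000 pc1: +2 =726
r65=1000001 pc2: +4 =730
r66=1000010 pc2: +4 =734
r67=1000011 pc3: +8 =742
r68=1000100 pc2: +4 =746
r69=1000101 pc3: +8 =754
r70=1000110 pc3: +8 =762
r71=1000111 pc4: +16 =778
r72=1001000 pc2: +4 =782
r73=1001001 pc3: +8 =790
r74=1001010 pc3: +8 =798
r75=1001011 pc4: +16 =814
r76=1001100 pc3: +8 =822
r77=1001101 pc4: +16 =838
r78=1001110 pc4: +16 =854
r79=1001111 pc5: +32 =886
r80=1010000 pc2: +4 =890
r81=1010001 pc3: +8 =898
r82=1010010 pc3: +8 =906
r83=1010011 pc4: +16 =922
r84=1010100 pc3: +8 =930
r85=1010101 pc4: +16 =946
r86=1010110 pc4: +16 =962
r87=1010111 pc5: +32 =994
r88=1011000 pc3: +8 =1002
r89=1011001 pc4: +16 =1018
r90=1011010 pc4: +16 =1034
r91=1011011 pc5: +32 =1066
r92=1011100 pc4: +16 =1082
r93=1011101 pc5: +32 =1114
r94=1011110 pc5: +32 =1146
r95=1011111 pc6: +64 =1210
r96=1100000 pc2: +4 =1214
r97=1100001 pc3: +8 =1222
r98=1100010 pc3: +8 =1230
r99=1100011 pc4: +16 =1246
r100=1100100 pc3: +8 =1254
r101=1100101 pc4: +16 =1270
r102=1100110 pc4: +16 =1286
r103=1100111 pc5: +32 =1318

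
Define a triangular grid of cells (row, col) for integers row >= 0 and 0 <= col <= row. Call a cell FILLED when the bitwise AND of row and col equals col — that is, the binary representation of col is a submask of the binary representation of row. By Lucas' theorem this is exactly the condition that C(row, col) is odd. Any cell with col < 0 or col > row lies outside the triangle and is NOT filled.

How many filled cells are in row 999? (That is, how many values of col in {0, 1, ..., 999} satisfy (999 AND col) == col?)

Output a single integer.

999 in binary = 1111100111
popcount(999) = number of 1-bits in 1111100111 = 8
A col c satisfies (999 AND c) == c iff every set bit of c is also set in 999; each of the 8 set bits of 999 can independently be on or off in c.
count = 2^8 = 256

Answer: 256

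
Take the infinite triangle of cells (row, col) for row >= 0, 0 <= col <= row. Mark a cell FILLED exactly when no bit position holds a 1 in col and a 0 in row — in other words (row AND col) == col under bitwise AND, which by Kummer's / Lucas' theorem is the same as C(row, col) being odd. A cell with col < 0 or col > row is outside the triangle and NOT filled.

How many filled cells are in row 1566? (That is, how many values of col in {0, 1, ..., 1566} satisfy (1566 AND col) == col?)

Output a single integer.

Answer: 64

Derivation:
1566 in binary = 11000011110
popcount(1566) = number of 1-bits in 11000011110 = 6
A col c satisfies (1566 AND c) == c iff every set bit of c is also set in 1566; each of the 6 set bits of 1566 can independently be on or off in c.
count = 2^6 = 64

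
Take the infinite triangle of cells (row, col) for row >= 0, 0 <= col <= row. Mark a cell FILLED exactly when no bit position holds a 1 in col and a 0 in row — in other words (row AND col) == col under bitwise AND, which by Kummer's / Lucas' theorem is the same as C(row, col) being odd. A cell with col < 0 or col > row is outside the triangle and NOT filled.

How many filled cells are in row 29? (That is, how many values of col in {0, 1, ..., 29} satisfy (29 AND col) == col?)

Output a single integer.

Answer: 16

Derivation:
29 in binary = 11101
popcount(29) = number of 1-bits in 11101 = 4
A col c satisfies (29 AND c) == c iff every set bit of c is also set in 29; each of the 4 set bits of 29 can independently be on or off in c.
count = 2^4 = 16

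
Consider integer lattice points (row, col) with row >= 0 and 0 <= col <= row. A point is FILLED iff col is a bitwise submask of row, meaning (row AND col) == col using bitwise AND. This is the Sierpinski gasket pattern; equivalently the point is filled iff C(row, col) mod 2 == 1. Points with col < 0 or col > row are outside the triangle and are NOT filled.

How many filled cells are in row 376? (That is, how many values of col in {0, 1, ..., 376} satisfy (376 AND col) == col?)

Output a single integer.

Answer: 32

Derivation:
376 in binary = 101111000
popcount(376) = number of 1-bits in 101111000 = 5
A col c satisfies (376 AND c) == c iff every set bit of c is also set in 376; each of the 5 set bits of 376 can independently be on or off in c.
count = 2^5 = 32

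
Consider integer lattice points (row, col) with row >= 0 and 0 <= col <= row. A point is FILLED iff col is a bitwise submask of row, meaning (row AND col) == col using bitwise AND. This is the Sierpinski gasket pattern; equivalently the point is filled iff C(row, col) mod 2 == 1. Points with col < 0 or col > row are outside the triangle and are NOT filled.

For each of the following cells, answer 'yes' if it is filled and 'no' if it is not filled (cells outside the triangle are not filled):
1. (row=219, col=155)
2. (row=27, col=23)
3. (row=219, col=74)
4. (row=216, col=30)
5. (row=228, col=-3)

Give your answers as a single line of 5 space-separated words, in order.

Answer: yes no yes no no

Derivation:
(219,155): row=0b11011011, col=0b10011011, row AND col = 0b10011011 = 155; 155 == 155 -> filled
(27,23): row=0b11011, col=0b10111, row AND col = 0b10011 = 19; 19 != 23 -> empty
(219,74): row=0b11011011, col=0b1001010, row AND col = 0b1001010 = 74; 74 == 74 -> filled
(216,30): row=0b11011000, col=0b11110, row AND col = 0b11000 = 24; 24 != 30 -> empty
(228,-3): col outside [0, 228] -> not filled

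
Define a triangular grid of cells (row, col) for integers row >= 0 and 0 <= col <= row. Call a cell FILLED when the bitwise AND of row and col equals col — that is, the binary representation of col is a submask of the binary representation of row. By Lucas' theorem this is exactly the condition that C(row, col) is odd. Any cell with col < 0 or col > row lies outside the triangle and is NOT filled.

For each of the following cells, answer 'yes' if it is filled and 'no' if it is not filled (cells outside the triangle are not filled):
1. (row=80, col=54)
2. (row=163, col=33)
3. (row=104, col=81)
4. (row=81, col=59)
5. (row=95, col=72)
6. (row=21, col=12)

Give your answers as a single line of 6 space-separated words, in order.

(80,54): row=0b1010000, col=0b110110, row AND col = 0b10000 = 16; 16 != 54 -> empty
(163,33): row=0b10100011, col=0b100001, row AND col = 0b100001 = 33; 33 == 33 -> filled
(104,81): row=0b1101000, col=0b1010001, row AND col = 0b1000000 = 64; 64 != 81 -> empty
(81,59): row=0b1010001, col=0b111011, row AND col = 0b10001 = 17; 17 != 59 -> empty
(95,72): row=0b1011111, col=0b1001000, row AND col = 0b1001000 = 72; 72 == 72 -> filled
(21,12): row=0b10101, col=0b1100, row AND col = 0b100 = 4; 4 != 12 -> empty

Answer: no yes no no yes no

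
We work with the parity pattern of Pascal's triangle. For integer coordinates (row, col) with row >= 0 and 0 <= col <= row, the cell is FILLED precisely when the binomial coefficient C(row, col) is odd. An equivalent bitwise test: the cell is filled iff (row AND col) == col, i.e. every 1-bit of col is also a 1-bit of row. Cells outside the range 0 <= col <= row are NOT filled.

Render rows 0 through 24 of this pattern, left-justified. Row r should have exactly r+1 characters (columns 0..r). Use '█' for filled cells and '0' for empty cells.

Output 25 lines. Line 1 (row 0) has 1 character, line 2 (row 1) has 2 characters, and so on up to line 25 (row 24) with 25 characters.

Answer: █
██
█0█
████
█000█
██00██
█0█0█0█
████████
█0000000█
██000000██
█0█00000█0█
████0000████
█000█000█000█
██00██00██00██
█0█0█0█0█0█0█0█
████████████████
█000000000000000█
██00000000000000██
█0█0000000000000█0█
████000000000000████
█000█00000000000█000█
██00██0000000000██00██
█0█0█0█000000000█0█0█0█
████████00000000████████
█0000000█0000000█0000000█

Derivation:
r0=0: █
r1=1: ██
r2=10: █0█
r3=11: ████
r4=100: █000█
r5=101: ██00██
r6=110: █0█0█0█
r7=111: ████████
r8=1000: █0000000█
r9=1001: ██000000██
r10=1010: █0█00000█0█
r11=1011: ████0000████
r12=1100: █000█000█000█
r13=1101: ██00██00██00██
r14=1110: █0█0█0█0█0█0█0█
r15=1111: ████████████████
r16=10000: █000000000000000█
r17=10001: ██00000000000000██
r18=10010: █0█0000000000000█0█
r19=10011: ████000000000000████
r20=10100: █000█00000000000█000█
r21=10101: ██00██0000000000██00██
r22=10110: █0█0█0█000000000█0█0█0█
r23=10111: ████████00000000████████
r24=11000: █0000000█0000000█0000000█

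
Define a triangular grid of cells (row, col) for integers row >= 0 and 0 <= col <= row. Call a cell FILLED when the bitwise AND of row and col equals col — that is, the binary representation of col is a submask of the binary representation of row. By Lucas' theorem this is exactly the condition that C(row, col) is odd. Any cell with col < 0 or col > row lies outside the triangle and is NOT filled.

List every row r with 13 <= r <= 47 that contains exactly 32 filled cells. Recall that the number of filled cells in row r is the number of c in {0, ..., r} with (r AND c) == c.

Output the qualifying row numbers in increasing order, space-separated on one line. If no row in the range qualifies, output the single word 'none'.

Row r has 2^popcount(r) filled cells, so we need popcount(r) = log2(32) = 5.
Scan r = 13..47 and keep those with exactly 5 one-bits:
r=13=1101 popcount=3 -> skip
r=14=1110 popcount=3 -> skip
r=15=1111 popcount=4 -> skip
r=16=10000 popcount=1 -> skip
r=17=10001 popcount=2 -> skip
r=18=10010 popcount=2 -> skip
r=19=10011 popcount=3 -> skip
r=20=10100 popcount=2 -> skip
r=21=10101 popcount=3 -> skip
r=22=10110 popcount=3 -> skip
r=23=10111 popcount=4 -> skip
r=24=11000 popcount=2 -> skip
r=25=11001 popcount=3 -> skip
r=26=11010 popcount=3 -> skip
r=27=11011 popcount=4 -> skip
r=28=11100 popcount=3 -> skip
r=29=11101 popcount=4 -> skip
r=30=11110 popcount=4 -> skip
r=31=11111 popcount=5 -> KEEP
r=32=100000 popcount=1 -> skip
r=33=100001 popcount=2 -> skip
r=34=100010 popcount=2 -> skip
r=35=100011 popcount=3 -> skip
r=36=100100 popcount=2 -> skip
r=37=100101 popcount=3 -> skip
r=38=100110 popcount=3 -> skip
r=39=100111 popcount=4 -> skip
r=40=101000 popcount=2 -> skip
r=41=101001 popcount=3 -> skip
r=42=101010 popcount=3 -> skip
r=43=101011 popcount=4 -> skip
r=44=101100 popcount=3 -> skip
r=45=101101 popcount=4 -> skip
r=46=101110 popcount=4 -> skip
r=47=101111 popcount=5 -> KEEP
Kept rows: 31 47

Answer: 31 47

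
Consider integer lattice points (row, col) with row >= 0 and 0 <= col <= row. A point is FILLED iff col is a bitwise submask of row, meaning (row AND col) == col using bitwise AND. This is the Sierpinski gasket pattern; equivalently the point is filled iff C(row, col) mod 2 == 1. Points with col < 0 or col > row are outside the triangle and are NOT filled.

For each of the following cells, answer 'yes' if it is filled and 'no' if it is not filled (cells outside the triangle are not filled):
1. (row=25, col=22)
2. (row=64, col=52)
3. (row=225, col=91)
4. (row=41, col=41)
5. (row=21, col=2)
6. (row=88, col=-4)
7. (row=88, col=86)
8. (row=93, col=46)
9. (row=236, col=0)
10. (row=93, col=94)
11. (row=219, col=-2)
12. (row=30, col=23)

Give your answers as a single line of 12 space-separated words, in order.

(25,22): row=0b11001, col=0b10110, row AND col = 0b10000 = 16; 16 != 22 -> empty
(64,52): row=0b1000000, col=0b110100, row AND col = 0b0 = 0; 0 != 52 -> empty
(225,91): row=0b11100001, col=0b1011011, row AND col = 0b1000001 = 65; 65 != 91 -> empty
(41,41): row=0b101001, col=0b101001, row AND col = 0b101001 = 41; 41 == 41 -> filled
(21,2): row=0b10101, col=0b10, row AND col = 0b0 = 0; 0 != 2 -> empty
(88,-4): col outside [0, 88] -> not filled
(88,86): row=0b1011000, col=0b1010110, row AND col = 0b1010000 = 80; 80 != 86 -> empty
(93,46): row=0b1011101, col=0b101110, row AND col = 0b1100 = 12; 12 != 46 -> empty
(236,0): row=0b11101100, col=0b0, row AND col = 0b0 = 0; 0 == 0 -> filled
(93,94): col outside [0, 93] -> not filled
(219,-2): col outside [0, 219] -> not filled
(30,23): row=0b11110, col=0b10111, row AND col = 0b10110 = 22; 22 != 23 -> empty

Answer: no no no yes no no no no yes no no no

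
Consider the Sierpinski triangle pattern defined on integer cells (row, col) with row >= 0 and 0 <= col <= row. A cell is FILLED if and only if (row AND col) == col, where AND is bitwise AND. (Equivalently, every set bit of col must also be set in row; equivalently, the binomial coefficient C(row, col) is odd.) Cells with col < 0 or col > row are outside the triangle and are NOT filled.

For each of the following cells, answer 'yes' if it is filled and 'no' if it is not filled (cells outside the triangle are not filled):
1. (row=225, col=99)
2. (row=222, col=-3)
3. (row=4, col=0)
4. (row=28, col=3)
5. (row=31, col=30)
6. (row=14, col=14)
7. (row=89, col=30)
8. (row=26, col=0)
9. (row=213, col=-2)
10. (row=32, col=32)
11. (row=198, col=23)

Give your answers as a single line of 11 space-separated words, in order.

Answer: no no yes no yes yes no yes no yes no

Derivation:
(225,99): row=0b11100001, col=0b1100011, row AND col = 0b1100001 = 97; 97 != 99 -> empty
(222,-3): col outside [0, 222] -> not filled
(4,0): row=0b100, col=0b0, row AND col = 0b0 = 0; 0 == 0 -> filled
(28,3): row=0b11100, col=0b11, row AND col = 0b0 = 0; 0 != 3 -> empty
(31,30): row=0b11111, col=0b11110, row AND col = 0b11110 = 30; 30 == 30 -> filled
(14,14): row=0b1110, col=0b1110, row AND col = 0b1110 = 14; 14 == 14 -> filled
(89,30): row=0b1011001, col=0b11110, row AND col = 0b11000 = 24; 24 != 30 -> empty
(26,0): row=0b11010, col=0b0, row AND col = 0b0 = 0; 0 == 0 -> filled
(213,-2): col outside [0, 213] -> not filled
(32,32): row=0b100000, col=0b100000, row AND col = 0b100000 = 32; 32 == 32 -> filled
(198,23): row=0b11000110, col=0b10111, row AND col = 0b110 = 6; 6 != 23 -> empty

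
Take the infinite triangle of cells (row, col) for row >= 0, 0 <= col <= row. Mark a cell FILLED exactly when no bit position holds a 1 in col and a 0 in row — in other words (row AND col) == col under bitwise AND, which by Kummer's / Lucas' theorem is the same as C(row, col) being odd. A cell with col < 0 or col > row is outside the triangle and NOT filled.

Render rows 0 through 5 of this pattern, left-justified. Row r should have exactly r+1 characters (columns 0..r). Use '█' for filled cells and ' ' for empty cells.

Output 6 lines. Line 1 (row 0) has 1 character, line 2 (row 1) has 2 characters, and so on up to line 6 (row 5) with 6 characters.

Answer: █
██
█ █
████
█   █
██  ██

Derivation:
r0=0: █
r1=1: ██
r2=10: █ █
r3=11: ████
r4=100: █   █
r5=101: ██  ██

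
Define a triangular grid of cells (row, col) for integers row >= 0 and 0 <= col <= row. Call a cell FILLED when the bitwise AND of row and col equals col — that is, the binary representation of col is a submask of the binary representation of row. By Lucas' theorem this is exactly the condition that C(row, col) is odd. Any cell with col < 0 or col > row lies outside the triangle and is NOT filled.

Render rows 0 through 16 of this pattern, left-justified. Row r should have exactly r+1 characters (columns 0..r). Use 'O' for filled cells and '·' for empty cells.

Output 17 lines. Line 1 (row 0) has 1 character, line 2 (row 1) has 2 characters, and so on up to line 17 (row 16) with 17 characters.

Answer: O
OO
O·O
OOOO
O···O
OO··OO
O·O·O·O
OOOOOOOO
O·······O
OO······OO
O·O·····O·O
OOOO····OOOO
O···O···O···O
OO··OO··OO··OO
O·O·O·O·O·O·O·O
OOOOOOOOOOOOOOOO
O···············O

Derivation:
r0=0: O
r1=1: OO
r2=10: O·O
r3=11: OOOO
r4=100: O···O
r5=101: OO··OO
r6=110: O·O·O·O
r7=111: OOOOOOOO
r8=1000: O·······O
r9=1001: OO······OO
r10=1010: O·O·····O·O
r11=1011: OOOO····OOOO
r12=1100: O···O···O···O
r13=1101: OO··OO··OO··OO
r14=1110: O·O·O·O·O·O·O·O
r15=1111: OOOOOOOOOOOOOOOO
r16=10000: O···············O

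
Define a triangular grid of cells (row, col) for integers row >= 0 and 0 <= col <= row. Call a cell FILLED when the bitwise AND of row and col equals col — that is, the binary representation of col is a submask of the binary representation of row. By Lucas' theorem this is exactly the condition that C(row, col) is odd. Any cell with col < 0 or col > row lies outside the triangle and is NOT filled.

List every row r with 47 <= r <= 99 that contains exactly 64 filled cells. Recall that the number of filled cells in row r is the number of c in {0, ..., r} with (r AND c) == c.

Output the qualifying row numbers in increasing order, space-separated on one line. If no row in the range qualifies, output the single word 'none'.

Row r has 2^popcount(r) filled cells, so we need popcount(r) = log2(64) = 6.
Scan r = 47..99 and keep those with exactly 6 one-bits:
r=47=101111 popcount=5 -> skip
r=48=110000 popcount=2 -> skip
r=49=110001 popcount=3 -> skip
r=50=110010 popcount=3 -> skip
r=51=110011 popcount=4 -> skip
r=52=110100 popcount=3 -> skip
r=53=110101 popcount=4 -> skip
r=54=110110 popcount=4 -> skip
r=55=110111 popcount=5 -> skip
r=56=111000 popcount=3 -> skip
r=57=111001 popcount=4 -> skip
r=58=111010 popcount=4 -> skip
r=59=111011 popcount=5 -> skip
r=60=111100 popcount=4 -> skip
r=61=111101 popcount=5 -> skip
r=62=111110 popcount=5 -> skip
r=63=111111 popcount=6 -> KEEP
r=64=1000000 popcount=1 -> skip
r=65=1000001 popcount=2 -> skip
r=66=1000010 popcount=2 -> skip
r=67=1000011 popcount=3 -> skip
r=68=1000100 popcount=2 -> skip
r=69=1000101 popcount=3 -> skip
r=70=1000110 popcount=3 -> skip
r=71=1000111 popcount=4 -> skip
r=72=1001000 popcount=2 -> skip
r=73=1001001 popcount=3 -> skip
r=74=1001010 popcount=3 -> skip
r=75=1001011 popcount=4 -> skip
r=76=1001100 popcount=3 -> skip
r=77=1001101 popcount=4 -> skip
r=78=1001110 popcount=4 -> skip
r=79=1001111 popcount=5 -> skip
r=80=1010000 popcount=2 -> skip
r=81=1010001 popcount=3 -> skip
r=82=1010010 popcount=3 -> skip
r=83=1010011 popcount=4 -> skip
r=84=1010100 popcount=3 -> skip
r=85=1010101 popcount=4 -> skip
r=86=1010110 popcount=4 -> skip
r=87=1010111 popcount=5 -> skip
r=88=1011000 popcount=3 -> skip
r=89=1011001 popcount=4 -> skip
r=90=1011010 popcount=4 -> skip
r=91=1011011 popcount=5 -> skip
r=92=1011100 popcount=4 -> skip
r=93=1011101 popcount=5 -> skip
r=94=1011110 popcount=5 -> skip
r=95=1011111 popcount=6 -> KEEP
r=96=1100000 popcount=2 -> skip
r=97=1100001 popcount=3 -> skip
r=98=1100010 popcount=3 -> skip
r=99=1100011 popcount=4 -> skip
Kept rows: 63 95

Answer: 63 95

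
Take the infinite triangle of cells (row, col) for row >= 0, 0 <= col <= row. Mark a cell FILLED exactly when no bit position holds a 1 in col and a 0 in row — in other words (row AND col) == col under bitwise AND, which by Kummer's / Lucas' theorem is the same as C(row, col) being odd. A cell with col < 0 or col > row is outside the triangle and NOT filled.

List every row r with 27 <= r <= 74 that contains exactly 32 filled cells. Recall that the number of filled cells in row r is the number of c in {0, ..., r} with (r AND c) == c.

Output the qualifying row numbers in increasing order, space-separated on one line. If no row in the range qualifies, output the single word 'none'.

Answer: 31 47 55 59 61 62

Derivation:
Row r has 2^popcount(r) filled cells, so we need popcount(r) = log2(32) = 5.
Scan r = 27..74 and keep those with exactly 5 one-bits:
r=27=11011 popcount=4 -> skip
r=28=11100 popcount=3 -> skip
r=29=11101 popcount=4 -> skip
r=30=11110 popcount=4 -> skip
r=31=11111 popcount=5 -> KEEP
r=32=100000 popcount=1 -> skip
r=33=100001 popcount=2 -> skip
r=34=100010 popcount=2 -> skip
r=35=100011 popcount=3 -> skip
r=36=100100 popcount=2 -> skip
r=37=100101 popcount=3 -> skip
r=38=100110 popcount=3 -> skip
r=39=100111 popcount=4 -> skip
r=40=101000 popcount=2 -> skip
r=41=101001 popcount=3 -> skip
r=42=101010 popcount=3 -> skip
r=43=101011 popcount=4 -> skip
r=44=101100 popcount=3 -> skip
r=45=101101 popcount=4 -> skip
r=46=101110 popcount=4 -> skip
r=47=101111 popcount=5 -> KEEP
r=48=110000 popcount=2 -> skip
r=49=110001 popcount=3 -> skip
r=50=110010 popcount=3 -> skip
r=51=110011 popcount=4 -> skip
r=52=110100 popcount=3 -> skip
r=53=110101 popcount=4 -> skip
r=54=110110 popcount=4 -> skip
r=55=110111 popcount=5 -> KEEP
r=56=111000 popcount=3 -> skip
r=57=111001 popcount=4 -> skip
r=58=111010 popcount=4 -> skip
r=59=111011 popcount=5 -> KEEP
r=60=111100 popcount=4 -> skip
r=61=111101 popcount=5 -> KEEP
r=62=111110 popcount=5 -> KEEP
r=63=111111 popcount=6 -> skip
r=64=1000000 popcount=1 -> skip
r=65=1000001 popcount=2 -> skip
r=66=1000010 popcount=2 -> skip
r=67=1000011 popcount=3 -> skip
r=68=1000100 popcount=2 -> skip
r=69=1000101 popcount=3 -> skip
r=70=1000110 popcount=3 -> skip
r=71=1000111 popcount=4 -> skip
r=72=1001000 popcount=2 -> skip
r=73=1001001 popcount=3 -> skip
r=74=1001010 popcount=3 -> skip
Kept rows: 31 47 55 59 61 62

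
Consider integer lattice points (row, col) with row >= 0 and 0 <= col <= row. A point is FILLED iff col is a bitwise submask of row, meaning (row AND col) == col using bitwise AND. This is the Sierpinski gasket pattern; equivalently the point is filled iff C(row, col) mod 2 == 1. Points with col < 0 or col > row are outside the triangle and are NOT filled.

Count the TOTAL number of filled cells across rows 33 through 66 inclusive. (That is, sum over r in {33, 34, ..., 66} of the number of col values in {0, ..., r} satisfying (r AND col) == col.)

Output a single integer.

Answer: 494

Derivation:
r33=100001 pc2: +4 =4
r34=100010 pc2: +4 =8
r35=100011 pc3: +8 =16
r36=100100 pc2: +4 =20
r37=100101 pc3: +8 =28
r38=100110 pc3: +8 =36
r39=100111 pc4: +16 =52
r40=101000 pc2: +4 =56
r41=101001 pc3: +8 =64
r42=101010 pc3: +8 =72
r43=101011 pc4: +16 =88
r44=101100 pc3: +8 =96
r45=101101 pc4: +16 =112
r46=101110 pc4: +16 =128
r47=101111 pc5: +32 =160
r48=110000 pc2: +4 =164
r49=110001 pc3: +8 =172
r50=110010 pc3: +8 =180
r51=110011 pc4: +16 =196
r52=110100 pc3: +8 =204
r53=110101 pc4: +16 =220
r54=110110 pc4: +16 =236
r55=110111 pc5: +32 =268
r56=111000 pc3: +8 =276
r57=111001 pc4: +16 =292
r58=111010 pc4: +16 =308
r59=111011 pc5: +32 =340
r60=111100 pc4: +16 =356
r61=111101 pc5: +32 =388
r62=111110 pc5: +32 =420
r63=111111 pc6: +64 =484
r64=1000000 pc1: +2 =486
r65=1000001 pc2: +4 =490
r66=1000010 pc2: +4 =494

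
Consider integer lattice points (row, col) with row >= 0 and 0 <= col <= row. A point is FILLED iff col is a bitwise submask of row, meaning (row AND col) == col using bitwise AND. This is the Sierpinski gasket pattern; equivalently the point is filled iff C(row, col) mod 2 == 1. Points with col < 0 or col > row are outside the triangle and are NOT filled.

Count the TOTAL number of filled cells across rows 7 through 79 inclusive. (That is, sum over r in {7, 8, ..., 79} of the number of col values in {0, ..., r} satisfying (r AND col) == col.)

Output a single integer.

Answer: 872

Derivation:
r7=111 pc3: +8 =8
r8=1000 pc1: +2 =10
r9=1001 pc2: +4 =14
r10=1010 pc2: +4 =18
r11=1011 pc3: +8 =26
r12=1100 pc2: +4 =30
r13=1101 pc3: +8 =38
r14=1110 pc3: +8 =46
r15=1111 pc4: +16 =62
r16=10000 pc1: +2 =64
r17=10001 pc2: +4 =68
r18=10010 pc2: +4 =72
r19=10011 pc3: +8 =80
r20=10100 pc2: +4 =84
r21=10101 pc3: +8 =92
r22=10110 pc3: +8 =100
r23=10111 pc4: +16 =116
r24=11000 pc2: +4 =120
r25=11001 pc3: +8 =128
r26=11010 pc3: +8 =136
r27=11011 pc4: +16 =152
r28=11100 pc3: +8 =160
r29=11101 pc4: +16 =176
r30=11110 pc4: +16 =192
r31=11111 pc5: +32 =224
r32=100000 pc1: +2 =226
r33=100001 pc2: +4 =230
r34=100010 pc2: +4 =234
r35=100011 pc3: +8 =242
r36=100100 pc2: +4 =246
r37=100101 pc3: +8 =254
r38=100110 pc3: +8 =262
r39=100111 pc4: +16 =278
r40=101000 pc2: +4 =282
r41=101001 pc3: +8 =290
r42=101010 pc3: +8 =298
r43=101011 pc4: +16 =314
r44=101100 pc3: +8 =322
r45=101101 pc4: +16 =338
r46=101110 pc4: +16 =354
r47=101111 pc5: +32 =386
r48=110000 pc2: +4 =390
r49=110001 pc3: +8 =398
r50=110010 pc3: +8 =406
r51=110011 pc4: +16 =422
r52=110100 pc3: +8 =430
r53=110101 pc4: +16 =446
r54=110110 pc4: +16 =462
r55=110111 pc5: +32 =494
r56=111000 pc3: +8 =502
r57=111001 pc4: +16 =518
r58=111010 pc4: +16 =534
r59=111011 pc5: +32 =566
r60=111100 pc4: +16 =582
r61=111101 pc5: +32 =614
r62=111110 pc5: +32 =646
r63=111111 pc6: +64 =710
r64=1000000 pc1: +2 =712
r65=1000001 pc2: +4 =716
r66=1000010 pc2: +4 =720
r67=1000011 pc3: +8 =728
r68=1000100 pc2: +4 =732
r69=1000101 pc3: +8 =740
r70=1000110 pc3: +8 =748
r71=1000111 pc4: +16 =764
r72=1001000 pc2: +4 =768
r73=1001001 pc3: +8 =776
r74=1001010 pc3: +8 =784
r75=1001011 pc4: +16 =800
r76=1001100 pc3: +8 =808
r77=1001101 pc4: +16 =824
r78=1001110 pc4: +16 =840
r79=1001111 pc5: +32 =872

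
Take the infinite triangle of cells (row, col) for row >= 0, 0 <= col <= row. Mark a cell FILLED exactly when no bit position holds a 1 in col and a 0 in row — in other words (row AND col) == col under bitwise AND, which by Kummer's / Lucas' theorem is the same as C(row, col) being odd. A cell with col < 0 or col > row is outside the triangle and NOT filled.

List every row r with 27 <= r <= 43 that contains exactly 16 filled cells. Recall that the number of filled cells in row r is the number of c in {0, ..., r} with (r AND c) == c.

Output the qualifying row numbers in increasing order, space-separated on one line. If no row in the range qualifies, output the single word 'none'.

Row r has 2^popcount(r) filled cells, so we need popcount(r) = log2(16) = 4.
Scan r = 27..43 and keep those with exactly 4 one-bits:
r=27=11011 popcount=4 -> KEEP
r=28=11100 popcount=3 -> skip
r=29=11101 popcount=4 -> KEEP
r=30=11110 popcount=4 -> KEEP
r=31=11111 popcount=5 -> skip
r=32=100000 popcount=1 -> skip
r=33=100001 popcount=2 -> skip
r=34=100010 popcount=2 -> skip
r=35=100011 popcount=3 -> skip
r=36=100100 popcount=2 -> skip
r=37=100101 popcount=3 -> skip
r=38=100110 popcount=3 -> skip
r=39=100111 popcount=4 -> KEEP
r=40=101000 popcount=2 -> skip
r=41=101001 popcount=3 -> skip
r=42=101010 popcount=3 -> skip
r=43=101011 popcount=4 -> KEEP
Kept rows: 27 29 30 39 43

Answer: 27 29 30 39 43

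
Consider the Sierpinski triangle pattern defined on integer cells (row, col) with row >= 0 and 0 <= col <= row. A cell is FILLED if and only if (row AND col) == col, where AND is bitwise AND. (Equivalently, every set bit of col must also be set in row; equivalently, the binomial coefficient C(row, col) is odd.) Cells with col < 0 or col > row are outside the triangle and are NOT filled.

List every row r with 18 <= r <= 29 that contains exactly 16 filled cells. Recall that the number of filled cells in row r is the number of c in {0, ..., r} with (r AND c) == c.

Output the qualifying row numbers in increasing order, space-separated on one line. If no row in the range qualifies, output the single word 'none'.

Answer: 23 27 29

Derivation:
Row r has 2^popcount(r) filled cells, so we need popcount(r) = log2(16) = 4.
Scan r = 18..29 and keep those with exactly 4 one-bits:
r=18=10010 popcount=2 -> skip
r=19=10011 popcount=3 -> skip
r=20=10100 popcount=2 -> skip
r=21=10101 popcount=3 -> skip
r=22=10110 popcount=3 -> skip
r=23=10111 popcount=4 -> KEEP
r=24=11000 popcount=2 -> skip
r=25=11001 popcount=3 -> skip
r=26=11010 popcount=3 -> skip
r=27=11011 popcount=4 -> KEEP
r=28=11100 popcount=3 -> skip
r=29=11101 popcount=4 -> KEEP
Kept rows: 23 27 29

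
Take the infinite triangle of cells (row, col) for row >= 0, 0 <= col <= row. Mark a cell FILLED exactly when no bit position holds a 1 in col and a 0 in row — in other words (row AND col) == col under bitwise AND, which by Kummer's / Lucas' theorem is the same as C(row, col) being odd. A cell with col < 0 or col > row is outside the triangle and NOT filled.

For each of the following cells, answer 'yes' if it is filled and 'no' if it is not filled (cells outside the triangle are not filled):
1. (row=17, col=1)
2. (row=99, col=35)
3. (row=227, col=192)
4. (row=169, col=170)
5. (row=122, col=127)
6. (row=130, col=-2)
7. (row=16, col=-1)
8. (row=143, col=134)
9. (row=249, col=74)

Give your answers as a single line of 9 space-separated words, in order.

Answer: yes yes yes no no no no yes no

Derivation:
(17,1): row=0b10001, col=0b1, row AND col = 0b1 = 1; 1 == 1 -> filled
(99,35): row=0b1100011, col=0b100011, row AND col = 0b100011 = 35; 35 == 35 -> filled
(227,192): row=0b11100011, col=0b11000000, row AND col = 0b11000000 = 192; 192 == 192 -> filled
(169,170): col outside [0, 169] -> not filled
(122,127): col outside [0, 122] -> not filled
(130,-2): col outside [0, 130] -> not filled
(16,-1): col outside [0, 16] -> not filled
(143,134): row=0b10001111, col=0b10000110, row AND col = 0b10000110 = 134; 134 == 134 -> filled
(249,74): row=0b11111001, col=0b1001010, row AND col = 0b1001000 = 72; 72 != 74 -> empty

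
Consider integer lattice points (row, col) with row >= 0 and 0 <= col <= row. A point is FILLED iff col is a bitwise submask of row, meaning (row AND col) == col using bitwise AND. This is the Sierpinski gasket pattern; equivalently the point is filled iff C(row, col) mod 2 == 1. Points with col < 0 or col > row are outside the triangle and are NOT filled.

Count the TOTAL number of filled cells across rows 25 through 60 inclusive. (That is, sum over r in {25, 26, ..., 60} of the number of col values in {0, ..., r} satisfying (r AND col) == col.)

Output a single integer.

Answer: 462

Derivation:
r25=11001 pc3: +8 =8
r26=11010 pc3: +8 =16
r27=11011 pc4: +16 =32
r28=11100 pc3: +8 =40
r29=11101 pc4: +16 =56
r30=11110 pc4: +16 =72
r31=11111 pc5: +32 =104
r32=100000 pc1: +2 =106
r33=100001 pc2: +4 =110
r34=100010 pc2: +4 =114
r35=100011 pc3: +8 =122
r36=100100 pc2: +4 =126
r37=100101 pc3: +8 =134
r38=100110 pc3: +8 =142
r39=100111 pc4: +16 =158
r40=101000 pc2: +4 =162
r41=101001 pc3: +8 =170
r42=101010 pc3: +8 =178
r43=101011 pc4: +16 =194
r44=101100 pc3: +8 =202
r45=101101 pc4: +16 =218
r46=101110 pc4: +16 =234
r47=101111 pc5: +32 =266
r48=110000 pc2: +4 =270
r49=110001 pc3: +8 =278
r50=110010 pc3: +8 =286
r51=110011 pc4: +16 =302
r52=110100 pc3: +8 =310
r53=110101 pc4: +16 =326
r54=110110 pc4: +16 =342
r55=110111 pc5: +32 =374
r56=111000 pc3: +8 =382
r57=111001 pc4: +16 =398
r58=111010 pc4: +16 =414
r59=111011 pc5: +32 =446
r60=111100 pc4: +16 =462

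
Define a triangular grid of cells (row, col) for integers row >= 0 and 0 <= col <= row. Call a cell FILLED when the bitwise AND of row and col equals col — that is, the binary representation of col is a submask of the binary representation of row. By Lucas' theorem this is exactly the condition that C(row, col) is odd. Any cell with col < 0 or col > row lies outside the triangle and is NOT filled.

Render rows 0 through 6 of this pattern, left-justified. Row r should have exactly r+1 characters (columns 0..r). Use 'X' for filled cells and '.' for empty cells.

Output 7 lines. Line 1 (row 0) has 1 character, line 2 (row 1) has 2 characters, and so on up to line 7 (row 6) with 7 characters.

r0=0: X
r1=1: XX
r2=10: X.X
r3=11: XXXX
r4=100: X...X
r5=101: XX..XX
r6=110: X.X.X.X

Answer: X
XX
X.X
XXXX
X...X
XX..XX
X.X.X.X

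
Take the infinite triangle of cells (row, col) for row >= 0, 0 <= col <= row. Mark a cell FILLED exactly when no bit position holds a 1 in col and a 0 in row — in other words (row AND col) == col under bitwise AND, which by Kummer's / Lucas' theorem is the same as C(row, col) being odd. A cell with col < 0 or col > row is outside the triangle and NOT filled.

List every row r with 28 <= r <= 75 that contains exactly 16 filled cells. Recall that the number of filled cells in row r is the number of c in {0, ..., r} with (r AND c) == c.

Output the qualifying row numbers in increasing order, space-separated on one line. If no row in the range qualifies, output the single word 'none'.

Row r has 2^popcount(r) filled cells, so we need popcount(r) = log2(16) = 4.
Scan r = 28..75 and keep those with exactly 4 one-bits:
r=28=11100 popcount=3 -> skip
r=29=11101 popcount=4 -> KEEP
r=30=11110 popcount=4 -> KEEP
r=31=11111 popcount=5 -> skip
r=32=100000 popcount=1 -> skip
r=33=100001 popcount=2 -> skip
r=34=100010 popcount=2 -> skip
r=35=100011 popcount=3 -> skip
r=36=100100 popcount=2 -> skip
r=37=100101 popcount=3 -> skip
r=38=100110 popcount=3 -> skip
r=39=100111 popcount=4 -> KEEP
r=40=101000 popcount=2 -> skip
r=41=101001 popcount=3 -> skip
r=42=101010 popcount=3 -> skip
r=43=101011 popcount=4 -> KEEP
r=44=101100 popcount=3 -> skip
r=45=101101 popcount=4 -> KEEP
r=46=101110 popcount=4 -> KEEP
r=47=101111 popcount=5 -> skip
r=48=110000 popcount=2 -> skip
r=49=110001 popcount=3 -> skip
r=50=110010 popcount=3 -> skip
r=51=110011 popcount=4 -> KEEP
r=52=110100 popcount=3 -> skip
r=53=110101 popcount=4 -> KEEP
r=54=110110 popcount=4 -> KEEP
r=55=110111 popcount=5 -> skip
r=56=111000 popcount=3 -> skip
r=57=111001 popcount=4 -> KEEP
r=58=111010 popcount=4 -> KEEP
r=59=111011 popcount=5 -> skip
r=60=111100 popcount=4 -> KEEP
r=61=111101 popcount=5 -> skip
r=62=111110 popcount=5 -> skip
r=63=111111 popcount=6 -> skip
r=64=1000000 popcount=1 -> skip
r=65=1000001 popcount=2 -> skip
r=66=1000010 popcount=2 -> skip
r=67=1000011 popcount=3 -> skip
r=68=1000100 popcount=2 -> skip
r=69=1000101 popcount=3 -> skip
r=70=1000110 popcount=3 -> skip
r=71=1000111 popcount=4 -> KEEP
r=72=1001000 popcount=2 -> skip
r=73=1001001 popcount=3 -> skip
r=74=1001010 popcount=3 -> skip
r=75=1001011 popcount=4 -> KEEP
Kept rows: 29 30 39 43 45 46 51 53 54 57 58 60 71 75

Answer: 29 30 39 43 45 46 51 53 54 57 58 60 71 75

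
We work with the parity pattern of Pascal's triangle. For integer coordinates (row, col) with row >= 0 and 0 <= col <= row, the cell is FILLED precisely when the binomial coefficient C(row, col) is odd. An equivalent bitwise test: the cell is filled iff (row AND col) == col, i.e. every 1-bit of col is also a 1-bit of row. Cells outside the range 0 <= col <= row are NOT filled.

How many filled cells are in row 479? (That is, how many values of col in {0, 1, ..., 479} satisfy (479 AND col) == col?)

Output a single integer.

Answer: 256

Derivation:
479 in binary = 111011111
popcount(479) = number of 1-bits in 111011111 = 8
A col c satisfies (479 AND c) == c iff every set bit of c is also set in 479; each of the 8 set bits of 479 can independently be on or off in c.
count = 2^8 = 256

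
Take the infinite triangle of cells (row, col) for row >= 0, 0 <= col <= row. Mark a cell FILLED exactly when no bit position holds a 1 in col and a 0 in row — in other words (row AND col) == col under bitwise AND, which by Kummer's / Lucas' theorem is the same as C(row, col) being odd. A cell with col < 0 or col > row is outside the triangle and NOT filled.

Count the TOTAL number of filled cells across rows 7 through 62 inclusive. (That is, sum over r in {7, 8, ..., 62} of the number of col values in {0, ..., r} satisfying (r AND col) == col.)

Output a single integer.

r7=111 pc3: +8 =8
r8=1000 pc1: +2 =10
r9=1001 pc2: +4 =14
r10=1010 pc2: +4 =18
r11=1011 pc3: +8 =26
r12=1100 pc2: +4 =30
r13=1101 pc3: +8 =38
r14=1110 pc3: +8 =46
r15=1111 pc4: +16 =62
r16=10000 pc1: +2 =64
r17=10001 pc2: +4 =68
r18=10010 pc2: +4 =72
r19=10011 pc3: +8 =80
r20=10100 pc2: +4 =84
r21=10101 pc3: +8 =92
r22=10110 pc3: +8 =100
r23=10111 pc4: +16 =116
r24=11000 pc2: +4 =120
r25=11001 pc3: +8 =128
r26=11010 pc3: +8 =136
r27=11011 pc4: +16 =152
r28=11100 pc3: +8 =160
r29=11101 pc4: +16 =176
r30=11110 pc4: +16 =192
r31=11111 pc5: +32 =224
r32=100000 pc1: +2 =226
r33=100001 pc2: +4 =230
r34=100010 pc2: +4 =234
r35=100011 pc3: +8 =242
r36=100100 pc2: +4 =246
r37=100101 pc3: +8 =254
r38=100110 pc3: +8 =262
r39=100111 pc4: +16 =278
r40=101000 pc2: +4 =282
r41=101001 pc3: +8 =290
r42=101010 pc3: +8 =298
r43=101011 pc4: +16 =314
r44=101100 pc3: +8 =322
r45=101101 pc4: +16 =338
r46=101110 pc4: +16 =354
r47=101111 pc5: +32 =386
r48=110000 pc2: +4 =390
r49=110001 pc3: +8 =398
r50=110010 pc3: +8 =406
r51=110011 pc4: +16 =422
r52=110100 pc3: +8 =430
r53=110101 pc4: +16 =446
r54=110110 pc4: +16 =462
r55=110111 pc5: +32 =494
r56=111000 pc3: +8 =502
r57=111001 pc4: +16 =518
r58=111010 pc4: +16 =534
r59=111011 pc5: +32 =566
r60=111100 pc4: +16 =582
r61=111101 pc5: +32 =614
r62=111110 pc5: +32 =646

Answer: 646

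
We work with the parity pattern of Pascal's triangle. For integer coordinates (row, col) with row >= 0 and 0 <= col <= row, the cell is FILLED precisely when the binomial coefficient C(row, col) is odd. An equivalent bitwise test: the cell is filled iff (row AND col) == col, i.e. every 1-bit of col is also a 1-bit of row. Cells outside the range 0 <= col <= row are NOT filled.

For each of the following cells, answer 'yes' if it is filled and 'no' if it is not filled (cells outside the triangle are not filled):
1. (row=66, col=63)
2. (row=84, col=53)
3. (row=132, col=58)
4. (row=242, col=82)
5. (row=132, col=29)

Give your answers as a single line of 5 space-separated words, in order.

(66,63): row=0b1000010, col=0b111111, row AND col = 0b10 = 2; 2 != 63 -> empty
(84,53): row=0b1010100, col=0b110101, row AND col = 0b10100 = 20; 20 != 53 -> empty
(132,58): row=0b10000100, col=0b111010, row AND col = 0b0 = 0; 0 != 58 -> empty
(242,82): row=0b11110010, col=0b1010010, row AND col = 0b1010010 = 82; 82 == 82 -> filled
(132,29): row=0b10000100, col=0b11101, row AND col = 0b100 = 4; 4 != 29 -> empty

Answer: no no no yes no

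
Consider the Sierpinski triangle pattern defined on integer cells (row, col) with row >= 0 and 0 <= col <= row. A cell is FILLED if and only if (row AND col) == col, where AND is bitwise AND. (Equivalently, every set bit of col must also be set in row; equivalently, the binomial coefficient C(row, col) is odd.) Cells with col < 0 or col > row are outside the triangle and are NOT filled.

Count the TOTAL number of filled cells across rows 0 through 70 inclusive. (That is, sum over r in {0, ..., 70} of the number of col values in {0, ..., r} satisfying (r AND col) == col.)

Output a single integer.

Answer: 767

Derivation:
r0=0 pc0: +1 =1
r1=1 pc1: +2 =3
r2=10 pc1: +2 =5
r3=11 pc2: +4 =9
r4=100 pc1: +2 =11
r5=101 pc2: +4 =15
r6=110 pc2: +4 =19
r7=111 pc3: +8 =27
r8=1000 pc1: +2 =29
r9=1001 pc2: +4 =33
r10=1010 pc2: +4 =37
r11=1011 pc3: +8 =45
r12=1100 pc2: +4 =49
r13=1101 pc3: +8 =57
r14=1110 pc3: +8 =65
r15=1111 pc4: +16 =81
r16=10000 pc1: +2 =83
r17=10001 pc2: +4 =87
r18=10010 pc2: +4 =91
r19=10011 pc3: +8 =99
r20=10100 pc2: +4 =103
r21=10101 pc3: +8 =111
r22=10110 pc3: +8 =119
r23=10111 pc4: +16 =135
r24=11000 pc2: +4 =139
r25=11001 pc3: +8 =147
r26=11010 pc3: +8 =155
r27=11011 pc4: +16 =171
r28=11100 pc3: +8 =179
r29=11101 pc4: +16 =195
r30=11110 pc4: +16 =211
r31=11111 pc5: +32 =243
r32=100000 pc1: +2 =245
r33=100001 pc2: +4 =249
r34=100010 pc2: +4 =253
r35=100011 pc3: +8 =261
r36=100100 pc2: +4 =265
r37=100101 pc3: +8 =273
r38=100110 pc3: +8 =281
r39=100111 pc4: +16 =297
r40=101000 pc2: +4 =301
r41=101001 pc3: +8 =309
r42=101010 pc3: +8 =317
r43=101011 pc4: +16 =333
r44=101100 pc3: +8 =341
r45=101101 pc4: +16 =357
r46=101110 pc4: +16 =373
r47=101111 pc5: +32 =405
r48=110000 pc2: +4 =409
r49=110001 pc3: +8 =417
r50=110010 pc3: +8 =425
r51=110011 pc4: +16 =441
r52=110100 pc3: +8 =449
r53=110101 pc4: +16 =465
r54=110110 pc4: +16 =481
r55=110111 pc5: +32 =513
r56=111000 pc3: +8 =521
r57=111001 pc4: +16 =537
r58=111010 pc4: +16 =553
r59=111011 pc5: +32 =585
r60=111100 pc4: +16 =601
r61=111101 pc5: +32 =633
r62=111110 pc5: +32 =665
r63=111111 pc6: +64 =729
r64=1000000 pc1: +2 =731
r65=1000001 pc2: +4 =735
r66=1000010 pc2: +4 =739
r67=1000011 pc3: +8 =747
r68=1000100 pc2: +4 =751
r69=1000101 pc3: +8 =759
r70=1000110 pc3: +8 =767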